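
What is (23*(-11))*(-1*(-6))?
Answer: -1518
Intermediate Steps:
(23*(-11))*(-1*(-6)) = -253*6 = -1518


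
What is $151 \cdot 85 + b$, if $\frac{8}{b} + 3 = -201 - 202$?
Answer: $\frac{2605501}{203} \approx 12835.0$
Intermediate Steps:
$b = - \frac{4}{203}$ ($b = \frac{8}{-3 - 403} = \frac{8}{-406} = 8 \left(- \frac{1}{406}\right) = - \frac{4}{203} \approx -0.019704$)
$151 \cdot 85 + b = 151 \cdot 85 - \frac{4}{203} = 12835 - \frac{4}{203} = \frac{2605501}{203}$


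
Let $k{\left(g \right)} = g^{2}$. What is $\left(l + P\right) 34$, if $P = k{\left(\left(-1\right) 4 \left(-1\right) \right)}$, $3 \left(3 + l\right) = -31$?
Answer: $\frac{272}{3} \approx 90.667$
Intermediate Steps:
$l = - \frac{40}{3}$ ($l = -3 + \frac{1}{3} \left(-31\right) = -3 - \frac{31}{3} = - \frac{40}{3} \approx -13.333$)
$P = 16$ ($P = \left(\left(-1\right) 4 \left(-1\right)\right)^{2} = \left(\left(-4\right) \left(-1\right)\right)^{2} = 4^{2} = 16$)
$\left(l + P\right) 34 = \left(- \frac{40}{3} + 16\right) 34 = \frac{8}{3} \cdot 34 = \frac{272}{3}$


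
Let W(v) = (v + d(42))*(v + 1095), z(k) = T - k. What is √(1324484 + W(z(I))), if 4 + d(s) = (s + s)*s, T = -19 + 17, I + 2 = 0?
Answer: 4*√323954 ≈ 2276.7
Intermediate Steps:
I = -2 (I = -2 + 0 = -2)
T = -2
d(s) = -4 + 2*s² (d(s) = -4 + (s + s)*s = -4 + (2*s)*s = -4 + 2*s²)
z(k) = -2 - k
W(v) = (1095 + v)*(3524 + v) (W(v) = (v + (-4 + 2*42²))*(v + 1095) = (v + (-4 + 2*1764))*(1095 + v) = (v + (-4 + 3528))*(1095 + v) = (v + 3524)*(1095 + v) = (3524 + v)*(1095 + v) = (1095 + v)*(3524 + v))
√(1324484 + W(z(I))) = √(1324484 + (3858780 + (-2 - 1*(-2))² + 4619*(-2 - 1*(-2)))) = √(1324484 + (3858780 + (-2 + 2)² + 4619*(-2 + 2))) = √(1324484 + (3858780 + 0² + 4619*0)) = √(1324484 + (3858780 + 0 + 0)) = √(1324484 + 3858780) = √5183264 = 4*√323954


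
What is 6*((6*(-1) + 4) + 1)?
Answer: -6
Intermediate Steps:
6*((6*(-1) + 4) + 1) = 6*((-6 + 4) + 1) = 6*(-2 + 1) = 6*(-1) = -6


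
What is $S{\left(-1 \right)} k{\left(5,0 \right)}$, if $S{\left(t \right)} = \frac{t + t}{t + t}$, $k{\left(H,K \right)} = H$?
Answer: $5$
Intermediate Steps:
$S{\left(t \right)} = 1$ ($S{\left(t \right)} = \frac{2 t}{2 t} = 2 t \frac{1}{2 t} = 1$)
$S{\left(-1 \right)} k{\left(5,0 \right)} = 1 \cdot 5 = 5$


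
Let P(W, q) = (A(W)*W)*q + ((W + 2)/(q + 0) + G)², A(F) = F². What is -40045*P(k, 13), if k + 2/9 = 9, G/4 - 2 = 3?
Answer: -45517445743180/123201 ≈ -3.6946e+8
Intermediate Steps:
G = 20 (G = 8 + 4*3 = 8 + 12 = 20)
k = 79/9 (k = -2/9 + 9 = 79/9 ≈ 8.7778)
P(W, q) = (20 + (2 + W)/q)² + q*W³ (P(W, q) = (W²*W)*q + ((W + 2)/(q + 0) + 20)² = W³*q + ((2 + W)/q + 20)² = q*W³ + ((2 + W)/q + 20)² = q*W³ + (20 + (2 + W)/q)² = (20 + (2 + W)/q)² + q*W³)
-40045*P(k, 13) = -40045*(13*(79/9)³ + (2 + 79/9 + 20*13)²/13²) = -40045*(13*(493039/729) + (2 + 79/9 + 260)²/169) = -40045*(6409507/729 + (2437/9)²/169) = -40045*(6409507/729 + (1/169)*(5938969/81)) = -40045*(6409507/729 + 5938969/13689) = -40045*1136657404/123201 = -45517445743180/123201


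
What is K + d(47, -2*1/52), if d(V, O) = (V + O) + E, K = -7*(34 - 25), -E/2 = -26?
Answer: 935/26 ≈ 35.962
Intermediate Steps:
E = 52 (E = -2*(-26) = 52)
K = -63 (K = -7*9 = -63)
d(V, O) = 52 + O + V (d(V, O) = (V + O) + 52 = (O + V) + 52 = 52 + O + V)
K + d(47, -2*1/52) = -63 + (52 - 2*1/52 + 47) = -63 + (52 - 1/26 + 47) = -63 + 2573/26 = 935/26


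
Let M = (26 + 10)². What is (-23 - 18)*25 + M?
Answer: 271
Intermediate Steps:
M = 1296 (M = 36² = 1296)
(-23 - 18)*25 + M = (-23 - 18)*25 + 1296 = -41*25 + 1296 = -1025 + 1296 = 271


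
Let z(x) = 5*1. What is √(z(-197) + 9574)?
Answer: √9579 ≈ 97.872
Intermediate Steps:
z(x) = 5
√(z(-197) + 9574) = √(5 + 9574) = √9579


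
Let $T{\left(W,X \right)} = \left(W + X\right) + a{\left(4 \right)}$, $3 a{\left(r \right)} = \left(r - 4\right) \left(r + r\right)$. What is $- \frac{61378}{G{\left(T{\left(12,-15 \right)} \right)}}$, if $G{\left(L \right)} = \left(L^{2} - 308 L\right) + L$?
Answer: $- \frac{30689}{465} \approx -65.998$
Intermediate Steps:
$a{\left(r \right)} = \frac{2 r \left(-4 + r\right)}{3}$ ($a{\left(r \right)} = \frac{\left(r - 4\right) \left(r + r\right)}{3} = \frac{\left(-4 + r\right) 2 r}{3} = \frac{2 r \left(-4 + r\right)}{3}$)
$T{\left(W,X \right)} = W + X$ ($T{\left(W,X \right)} = \left(W + X\right) + \frac{2}{3} \cdot 4 \left(-4 + 4\right) = \left(W + X\right) + \frac{2}{3} \cdot 4 \cdot 0 = \left(W + X\right) + 0 = W + X$)
$G{\left(L \right)} = L^{2} - 307 L$
$- \frac{61378}{G{\left(T{\left(12,-15 \right)} \right)}} = - \frac{61378}{\left(12 - 15\right) \left(-307 + \left(12 - 15\right)\right)} = - \frac{61378}{\left(-3\right) \left(-307 - 3\right)} = - \frac{61378}{\left(-3\right) \left(-310\right)} = - \frac{61378}{930} = \left(-61378\right) \frac{1}{930} = - \frac{30689}{465}$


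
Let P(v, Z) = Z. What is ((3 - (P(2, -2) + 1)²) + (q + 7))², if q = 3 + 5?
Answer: 289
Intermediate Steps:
q = 8
((3 - (P(2, -2) + 1)²) + (q + 7))² = ((3 - (-2 + 1)²) + (8 + 7))² = ((3 - 1*(-1)²) + 15)² = ((3 - 1*1) + 15)² = ((3 - 1) + 15)² = (2 + 15)² = 17² = 289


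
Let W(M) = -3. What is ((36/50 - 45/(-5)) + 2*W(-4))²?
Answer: 8649/625 ≈ 13.838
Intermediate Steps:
((36/50 - 45/(-5)) + 2*W(-4))² = ((36/50 - 45/(-5)) + 2*(-3))² = ((36*(1/50) - 45*(-⅕)) - 6)² = ((18/25 + 9) - 6)² = (243/25 - 6)² = (93/25)² = 8649/625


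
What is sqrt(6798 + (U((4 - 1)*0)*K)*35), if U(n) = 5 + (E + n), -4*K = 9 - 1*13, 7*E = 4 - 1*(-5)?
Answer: 11*sqrt(58) ≈ 83.774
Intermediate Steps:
E = 9/7 (E = (4 - 1*(-5))/7 = (4 + 5)/7 = (1/7)*9 = 9/7 ≈ 1.2857)
K = 1 (K = -(9 - 1*13)/4 = -(9 - 13)/4 = -1/4*(-4) = 1)
U(n) = 44/7 + n (U(n) = 5 + (9/7 + n) = 44/7 + n)
sqrt(6798 + (U((4 - 1)*0)*K)*35) = sqrt(6798 + ((44/7 + (4 - 1)*0)*1)*35) = sqrt(6798 + ((44/7 + 3*0)*1)*35) = sqrt(6798 + ((44/7 + 0)*1)*35) = sqrt(6798 + ((44/7)*1)*35) = sqrt(6798 + (44/7)*35) = sqrt(6798 + 220) = sqrt(7018) = 11*sqrt(58)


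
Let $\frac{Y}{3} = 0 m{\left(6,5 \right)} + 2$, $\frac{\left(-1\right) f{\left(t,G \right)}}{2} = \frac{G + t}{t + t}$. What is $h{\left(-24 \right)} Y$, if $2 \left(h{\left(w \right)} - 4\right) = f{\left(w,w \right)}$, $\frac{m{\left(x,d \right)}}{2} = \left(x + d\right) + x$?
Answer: $18$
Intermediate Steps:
$m{\left(x,d \right)} = 2 d + 4 x$ ($m{\left(x,d \right)} = 2 \left(\left(x + d\right) + x\right) = 2 \left(\left(d + x\right) + x\right) = 2 \left(d + 2 x\right) = 2 d + 4 x$)
$f{\left(t,G \right)} = - \frac{G + t}{t}$ ($f{\left(t,G \right)} = - 2 \frac{G + t}{t + t} = - 2 \frac{G + t}{2 t} = - \frac{G + t}{t}$)
$Y = 6$ ($Y = 3 \left(0 \left(2 \cdot 5 + 4 \cdot 6\right) + 2\right) = 3 \left(0 \left(10 + 24\right) + 2\right) = 3 \left(0 \cdot 34 + 2\right) = 3 \left(0 + 2\right) = 3 \cdot 2 = 6$)
$h{\left(w \right)} = 3$ ($h{\left(w \right)} = 4 + \frac{\frac{1}{w} \left(- w - w\right)}{2} = 4 + \frac{\frac{1}{w} \left(- 2 w\right)}{2} = 4 + \frac{1}{2} \left(-2\right) = 4 - 1 = 3$)
$h{\left(-24 \right)} Y = 3 \cdot 6 = 18$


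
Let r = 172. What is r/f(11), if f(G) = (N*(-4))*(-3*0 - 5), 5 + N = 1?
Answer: -43/20 ≈ -2.1500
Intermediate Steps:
N = -4 (N = -5 + 1 = -4)
f(G) = -80 (f(G) = (-4*(-4))*(-3*0 - 5) = 16*(0 - 5) = 16*(-5) = -80)
r/f(11) = 172/(-80) = 172*(-1/80) = -43/20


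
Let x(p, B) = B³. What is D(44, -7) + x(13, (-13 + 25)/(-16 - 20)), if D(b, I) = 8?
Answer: 215/27 ≈ 7.9630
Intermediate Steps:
D(44, -7) + x(13, (-13 + 25)/(-16 - 20)) = 8 + ((-13 + 25)/(-16 - 20))³ = 8 + (12/(-36))³ = 8 + (12*(-1/36))³ = 8 + (-⅓)³ = 8 - 1/27 = 215/27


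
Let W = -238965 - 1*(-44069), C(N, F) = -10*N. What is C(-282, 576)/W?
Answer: -705/48724 ≈ -0.014469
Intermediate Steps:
W = -194896 (W = -238965 + 44069 = -194896)
C(-282, 576)/W = -10*(-282)/(-194896) = 2820*(-1/194896) = -705/48724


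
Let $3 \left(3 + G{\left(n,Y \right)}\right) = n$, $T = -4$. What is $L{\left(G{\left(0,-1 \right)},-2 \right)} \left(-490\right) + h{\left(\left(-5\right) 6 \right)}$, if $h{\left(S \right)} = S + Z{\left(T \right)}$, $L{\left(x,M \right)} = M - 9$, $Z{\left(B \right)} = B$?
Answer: $5356$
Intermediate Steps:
$G{\left(n,Y \right)} = -3 + \frac{n}{3}$
$L{\left(x,M \right)} = -9 + M$ ($L{\left(x,M \right)} = M - 9 = -9 + M$)
$h{\left(S \right)} = -4 + S$ ($h{\left(S \right)} = S - 4 = -4 + S$)
$L{\left(G{\left(0,-1 \right)},-2 \right)} \left(-490\right) + h{\left(\left(-5\right) 6 \right)} = \left(-9 - 2\right) \left(-490\right) - 34 = \left(-11\right) \left(-490\right) - 34 = 5390 - 34 = 5356$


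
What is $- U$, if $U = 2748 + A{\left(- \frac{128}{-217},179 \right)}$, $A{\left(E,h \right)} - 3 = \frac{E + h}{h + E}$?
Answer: $-2752$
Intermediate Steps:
$A{\left(E,h \right)} = 4$ ($A{\left(E,h \right)} = 3 + \frac{E + h}{h + E} = 3 + \frac{E + h}{E + h} = 3 + 1 = 4$)
$U = 2752$ ($U = 2748 + 4 = 2752$)
$- U = \left(-1\right) 2752 = -2752$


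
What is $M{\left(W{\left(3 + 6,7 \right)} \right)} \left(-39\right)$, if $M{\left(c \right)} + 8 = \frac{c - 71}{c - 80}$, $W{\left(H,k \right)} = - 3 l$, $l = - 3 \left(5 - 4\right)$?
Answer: $\frac{19734}{71} \approx 277.94$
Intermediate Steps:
$l = -3$ ($l = \left(-3\right) 1 = -3$)
$W{\left(H,k \right)} = 9$ ($W{\left(H,k \right)} = \left(-3\right) \left(-3\right) = 9$)
$M{\left(c \right)} = -8 + \frac{-71 + c}{-80 + c}$ ($M{\left(c \right)} = -8 + \frac{c - 71}{c - 80} = -8 + \frac{c - 71}{-80 + c} = -8 + \frac{-71 + c}{-80 + c}$)
$M{\left(W{\left(3 + 6,7 \right)} \right)} \left(-39\right) = \frac{569 - 63}{-80 + 9} \left(-39\right) = \frac{569 - 63}{-71} \left(-39\right) = \left(- \frac{1}{71}\right) 506 \left(-39\right) = \left(- \frac{506}{71}\right) \left(-39\right) = \frac{19734}{71}$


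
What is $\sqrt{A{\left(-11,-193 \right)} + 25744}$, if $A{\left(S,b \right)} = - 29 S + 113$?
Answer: $8 \sqrt{409} \approx 161.79$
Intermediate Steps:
$A{\left(S,b \right)} = 113 - 29 S$
$\sqrt{A{\left(-11,-193 \right)} + 25744} = \sqrt{\left(113 - -319\right) + 25744} = \sqrt{\left(113 + 319\right) + 25744} = \sqrt{432 + 25744} = \sqrt{26176} = 8 \sqrt{409}$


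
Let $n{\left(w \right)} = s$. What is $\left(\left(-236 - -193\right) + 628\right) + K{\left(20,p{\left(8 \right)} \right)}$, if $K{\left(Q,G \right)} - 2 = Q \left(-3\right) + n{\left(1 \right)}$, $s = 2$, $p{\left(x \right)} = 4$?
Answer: $529$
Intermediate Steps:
$n{\left(w \right)} = 2$
$K{\left(Q,G \right)} = 4 - 3 Q$ ($K{\left(Q,G \right)} = 2 + \left(Q \left(-3\right) + 2\right) = 2 - \left(-2 + 3 Q\right) = 4 - 3 Q$)
$\left(\left(-236 - -193\right) + 628\right) + K{\left(20,p{\left(8 \right)} \right)} = \left(\left(-236 - -193\right) + 628\right) + \left(4 - 60\right) = \left(\left(-236 + 193\right) + 628\right) + \left(4 - 60\right) = \left(-43 + 628\right) - 56 = 585 - 56 = 529$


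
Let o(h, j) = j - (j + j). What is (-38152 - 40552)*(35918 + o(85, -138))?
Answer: -2837751424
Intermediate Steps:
o(h, j) = -j (o(h, j) = j - 2*j = -j)
(-38152 - 40552)*(35918 + o(85, -138)) = (-38152 - 40552)*(35918 - 1*(-138)) = -78704*(35918 + 138) = -78704*36056 = -2837751424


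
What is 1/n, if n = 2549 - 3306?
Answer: -1/757 ≈ -0.0013210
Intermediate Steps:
n = -757
1/n = 1/(-757) = -1/757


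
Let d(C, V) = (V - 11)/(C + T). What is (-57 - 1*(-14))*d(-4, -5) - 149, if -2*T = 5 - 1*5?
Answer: -321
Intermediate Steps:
T = 0 (T = -(5 - 1*5)/2 = -(5 - 5)/2 = -½*0 = 0)
d(C, V) = (-11 + V)/C (d(C, V) = (V - 11)/(C + 0) = (-11 + V)/C)
(-57 - 1*(-14))*d(-4, -5) - 149 = (-57 - 1*(-14))*((-11 - 5)/(-4)) - 149 = (-57 + 14)*(-¼*(-16)) - 149 = -43*4 - 149 = -172 - 149 = -321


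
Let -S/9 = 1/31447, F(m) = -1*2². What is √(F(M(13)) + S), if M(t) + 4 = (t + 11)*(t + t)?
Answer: I*√3955938259/31447 ≈ 2.0001*I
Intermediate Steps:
M(t) = -4 + 2*t*(11 + t) (M(t) = -4 + (t + 11)*(t + t) = -4 + (11 + t)*(2*t) = -4 + 2*t*(11 + t))
F(m) = -4 (F(m) = -1*4 = -4)
S = -9/31447 ≈ -0.00028620
√(F(M(13)) + S) = √(-4 - 9/31447) = √(-125797/31447) = I*√3955938259/31447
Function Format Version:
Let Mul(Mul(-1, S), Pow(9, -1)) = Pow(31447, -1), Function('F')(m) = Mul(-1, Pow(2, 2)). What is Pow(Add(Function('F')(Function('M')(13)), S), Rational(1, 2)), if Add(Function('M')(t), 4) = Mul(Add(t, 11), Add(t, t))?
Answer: Mul(Rational(1, 31447), I, Pow(3955938259, Rational(1, 2))) ≈ Mul(2.0001, I)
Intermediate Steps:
Function('M')(t) = Add(-4, Mul(2, t, Add(11, t))) (Function('M')(t) = Add(-4, Mul(Add(t, 11), Add(t, t))) = Add(-4, Mul(Add(11, t), Mul(2, t))) = Add(-4, Mul(2, t, Add(11, t))))
Function('F')(m) = -4 (Function('F')(m) = Mul(-1, 4) = -4)
S = Rational(-9, 31447) (S = Mul(-9, Pow(31447, -1)) = Mul(-9, Rational(1, 31447)) = Rational(-9, 31447) ≈ -0.00028620)
Pow(Add(Function('F')(Function('M')(13)), S), Rational(1, 2)) = Pow(Add(-4, Rational(-9, 31447)), Rational(1, 2)) = Pow(Rational(-125797, 31447), Rational(1, 2)) = Mul(Rational(1, 31447), I, Pow(3955938259, Rational(1, 2)))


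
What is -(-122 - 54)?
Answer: 176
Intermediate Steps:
-(-122 - 54) = -1*(-176) = 176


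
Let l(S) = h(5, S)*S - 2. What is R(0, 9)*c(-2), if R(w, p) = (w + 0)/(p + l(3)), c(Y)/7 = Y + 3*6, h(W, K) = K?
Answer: 0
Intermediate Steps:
l(S) = -2 + S**2 (l(S) = S*S - 2 = S**2 - 2 = -2 + S**2)
c(Y) = 126 + 7*Y (c(Y) = 7*(Y + 3*6) = 7*(Y + 18) = 7*(18 + Y) = 126 + 7*Y)
R(w, p) = w/(7 + p) (R(w, p) = (w + 0)/(p + (-2 + 3**2)) = w/(p + (-2 + 9)) = w/(p + 7) = w/(7 + p))
R(0, 9)*c(-2) = (0/(7 + 9))*(126 + 7*(-2)) = (0/16)*(126 - 14) = (0*(1/16))*112 = 0*112 = 0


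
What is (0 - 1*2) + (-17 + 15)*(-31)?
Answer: 60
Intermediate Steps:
(0 - 1*2) + (-17 + 15)*(-31) = (0 - 2) - 2*(-31) = -2 + 62 = 60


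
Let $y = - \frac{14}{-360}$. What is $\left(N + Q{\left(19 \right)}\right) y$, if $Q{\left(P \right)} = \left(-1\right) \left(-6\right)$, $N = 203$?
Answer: $\frac{1463}{180} \approx 8.1278$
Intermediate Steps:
$Q{\left(P \right)} = 6$
$y = \frac{7}{180}$ ($y = \left(-14\right) \left(- \frac{1}{360}\right) = \frac{7}{180} \approx 0.038889$)
$\left(N + Q{\left(19 \right)}\right) y = \left(203 + 6\right) \frac{7}{180} = 209 \cdot \frac{7}{180} = \frac{1463}{180}$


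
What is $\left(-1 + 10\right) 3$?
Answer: $27$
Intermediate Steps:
$\left(-1 + 10\right) 3 = 9 \cdot 3 = 27$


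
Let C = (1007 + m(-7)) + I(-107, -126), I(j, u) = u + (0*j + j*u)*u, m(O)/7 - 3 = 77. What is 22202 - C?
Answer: 1719493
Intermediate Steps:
m(O) = 560 (m(O) = 21 + 7*77 = 21 + 539 = 560)
I(j, u) = u + j*u² (I(j, u) = u + (0 + j*u)*u = u + (j*u)*u = u + j*u²)
C = -1697291 (C = (1007 + 560) - 126*(1 - 107*(-126)) = 1567 - 126*(1 + 13482) = 1567 - 126*13483 = 1567 - 1698858 = -1697291)
22202 - C = 22202 - 1*(-1697291) = 22202 + 1697291 = 1719493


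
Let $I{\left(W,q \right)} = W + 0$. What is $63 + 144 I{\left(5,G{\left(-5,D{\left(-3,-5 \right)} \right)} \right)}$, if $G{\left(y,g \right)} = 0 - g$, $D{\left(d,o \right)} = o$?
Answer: $783$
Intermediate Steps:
$G{\left(y,g \right)} = - g$
$I{\left(W,q \right)} = W$
$63 + 144 I{\left(5,G{\left(-5,D{\left(-3,-5 \right)} \right)} \right)} = 63 + 144 \cdot 5 = 63 + 720 = 783$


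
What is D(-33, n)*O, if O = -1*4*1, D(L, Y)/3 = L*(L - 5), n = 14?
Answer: -15048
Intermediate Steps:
D(L, Y) = 3*L*(-5 + L) (D(L, Y) = 3*(L*(L - 5)) = 3*(L*(-5 + L)) = 3*L*(-5 + L))
O = -4 (O = -4*1 = -4)
D(-33, n)*O = (3*(-33)*(-5 - 33))*(-4) = (3*(-33)*(-38))*(-4) = 3762*(-4) = -15048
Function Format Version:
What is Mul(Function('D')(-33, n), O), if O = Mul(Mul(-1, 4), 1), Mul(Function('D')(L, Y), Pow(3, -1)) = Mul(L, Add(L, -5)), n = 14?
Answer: -15048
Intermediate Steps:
Function('D')(L, Y) = Mul(3, L, Add(-5, L)) (Function('D')(L, Y) = Mul(3, Mul(L, Add(L, -5))) = Mul(3, Mul(L, Add(-5, L))) = Mul(3, L, Add(-5, L)))
O = -4 (O = Mul(-4, 1) = -4)
Mul(Function('D')(-33, n), O) = Mul(Mul(3, -33, Add(-5, -33)), -4) = Mul(Mul(3, -33, -38), -4) = Mul(3762, -4) = -15048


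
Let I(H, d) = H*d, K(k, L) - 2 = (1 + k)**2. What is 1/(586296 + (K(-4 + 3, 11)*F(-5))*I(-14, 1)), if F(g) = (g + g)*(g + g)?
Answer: 1/583496 ≈ 1.7138e-6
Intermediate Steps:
K(k, L) = 2 + (1 + k)**2
F(g) = 4*g**2 (F(g) = (2*g)*(2*g) = 4*g**2)
1/(586296 + (K(-4 + 3, 11)*F(-5))*I(-14, 1)) = 1/(586296 + ((2 + (1 + (-4 + 3))**2)*(4*(-5)**2))*(-14*1)) = 1/(586296 + ((2 + (1 - 1)**2)*(4*25))*(-14)) = 1/(586296 + ((2 + 0**2)*100)*(-14)) = 1/(586296 + ((2 + 0)*100)*(-14)) = 1/(586296 + (2*100)*(-14)) = 1/(586296 + 200*(-14)) = 1/(586296 - 2800) = 1/583496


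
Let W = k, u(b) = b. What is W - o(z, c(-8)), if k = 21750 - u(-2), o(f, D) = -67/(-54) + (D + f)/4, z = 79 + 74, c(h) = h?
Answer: 2345167/108 ≈ 21715.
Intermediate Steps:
z = 153
o(f, D) = 67/54 + D/4 + f/4 (o(f, D) = -67*(-1/54) + (D + f)*(¼) = 67/54 + (D/4 + f/4) = 67/54 + D/4 + f/4)
k = 21752 (k = 21750 - 1*(-2) = 21750 + 2 = 21752)
W = 21752
W - o(z, c(-8)) = 21752 - (67/54 + (¼)*(-8) + (¼)*153) = 21752 - (67/54 - 2 + 153/4) = 21752 - 1*4049/108 = 21752 - 4049/108 = 2345167/108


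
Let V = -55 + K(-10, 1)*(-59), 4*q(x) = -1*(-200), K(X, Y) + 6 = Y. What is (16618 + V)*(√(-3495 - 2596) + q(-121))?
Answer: 842900 + 16858*I*√6091 ≈ 8.429e+5 + 1.3157e+6*I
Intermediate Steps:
K(X, Y) = -6 + Y
q(x) = 50 (q(x) = (-1*(-200))/4 = (¼)*200 = 50)
V = 240 (V = -55 + (-6 + 1)*(-59) = -55 - 5*(-59) = -55 + 295 = 240)
(16618 + V)*(√(-3495 - 2596) + q(-121)) = (16618 + 240)*(√(-3495 - 2596) + 50) = 16858*(√(-6091) + 50) = 16858*(I*√6091 + 50) = 16858*(50 + I*√6091) = 842900 + 16858*I*√6091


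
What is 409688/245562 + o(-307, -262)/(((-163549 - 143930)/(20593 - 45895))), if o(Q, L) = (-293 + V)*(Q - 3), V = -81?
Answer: 7063583390756/740246649 ≈ 9542.2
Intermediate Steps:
o(Q, L) = 1122 - 374*Q (o(Q, L) = (-293 - 81)*(Q - 3) = -374*(-3 + Q) = 1122 - 374*Q)
409688/245562 + o(-307, -262)/(((-163549 - 143930)/(20593 - 45895))) = 409688/245562 + (1122 - 374*(-307))/(((-163549 - 143930)/(20593 - 45895))) = 409688*(1/245562) + (1122 + 114818)/((-307479/(-25302))) = 204844/122781 + 115940/((-307479*(-1/25302))) = 204844/122781 + 115940/(102493/8434) = 204844/122781 + 115940*(8434/102493) = 204844/122781 + 57519880/6029 = 7063583390756/740246649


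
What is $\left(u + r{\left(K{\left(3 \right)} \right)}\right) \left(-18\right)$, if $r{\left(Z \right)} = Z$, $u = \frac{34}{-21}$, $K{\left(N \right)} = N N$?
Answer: $- \frac{930}{7} \approx -132.86$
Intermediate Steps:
$K{\left(N \right)} = N^{2}$
$u = - \frac{34}{21}$ ($u = 34 \left(- \frac{1}{21}\right) = - \frac{34}{21} \approx -1.619$)
$\left(u + r{\left(K{\left(3 \right)} \right)}\right) \left(-18\right) = \left(- \frac{34}{21} + 3^{2}\right) \left(-18\right) = \left(- \frac{34}{21} + 9\right) \left(-18\right) = \frac{155}{21} \left(-18\right) = - \frac{930}{7}$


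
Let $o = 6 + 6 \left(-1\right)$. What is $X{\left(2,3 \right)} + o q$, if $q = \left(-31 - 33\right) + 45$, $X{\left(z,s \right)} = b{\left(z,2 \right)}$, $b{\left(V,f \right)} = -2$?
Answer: $-2$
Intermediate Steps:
$X{\left(z,s \right)} = -2$
$o = 0$ ($o = 6 - 6 = 0$)
$q = -19$ ($q = -64 + 45 = -19$)
$X{\left(2,3 \right)} + o q = -2 + 0 \left(-19\right) = -2 + 0 = -2$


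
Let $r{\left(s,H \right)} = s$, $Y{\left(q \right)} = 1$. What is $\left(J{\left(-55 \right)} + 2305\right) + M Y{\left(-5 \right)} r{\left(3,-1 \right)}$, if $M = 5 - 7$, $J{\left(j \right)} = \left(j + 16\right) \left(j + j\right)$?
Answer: $6589$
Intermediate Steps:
$J{\left(j \right)} = 2 j \left(16 + j\right)$ ($J{\left(j \right)} = \left(16 + j\right) 2 j = 2 j \left(16 + j\right)$)
$M = -2$ ($M = 5 - 7 = -2$)
$\left(J{\left(-55 \right)} + 2305\right) + M Y{\left(-5 \right)} r{\left(3,-1 \right)} = \left(2 \left(-55\right) \left(16 - 55\right) + 2305\right) + \left(-2\right) 1 \cdot 3 = \left(2 \left(-55\right) \left(-39\right) + 2305\right) - 6 = \left(4290 + 2305\right) - 6 = 6595 - 6 = 6589$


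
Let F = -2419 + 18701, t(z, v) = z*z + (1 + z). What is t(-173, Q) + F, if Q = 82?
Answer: 46039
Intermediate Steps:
t(z, v) = 1 + z + z**2 (t(z, v) = z**2 + (1 + z) = 1 + z + z**2)
F = 16282
t(-173, Q) + F = (1 - 173 + (-173)**2) + 16282 = (1 - 173 + 29929) + 16282 = 29757 + 16282 = 46039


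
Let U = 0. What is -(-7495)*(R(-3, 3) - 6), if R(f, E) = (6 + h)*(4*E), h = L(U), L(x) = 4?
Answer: 854430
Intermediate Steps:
h = 4
R(f, E) = 40*E (R(f, E) = (6 + 4)*(4*E) = 10*(4*E) = 40*E)
-(-7495)*(R(-3, 3) - 6) = -(-7495)*(40*3 - 6) = -(-7495)*(120 - 6) = -(-7495)*114 = -7495*(-114) = 854430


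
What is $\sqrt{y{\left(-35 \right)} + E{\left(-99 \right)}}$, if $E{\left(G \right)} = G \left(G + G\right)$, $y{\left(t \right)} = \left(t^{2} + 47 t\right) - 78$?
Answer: $4 \sqrt{1194} \approx 138.22$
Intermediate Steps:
$y{\left(t \right)} = -78 + t^{2} + 47 t$
$E{\left(G \right)} = 2 G^{2}$ ($E{\left(G \right)} = G 2 G = 2 G^{2}$)
$\sqrt{y{\left(-35 \right)} + E{\left(-99 \right)}} = \sqrt{\left(-78 + \left(-35\right)^{2} + 47 \left(-35\right)\right) + 2 \left(-99\right)^{2}} = \sqrt{\left(-78 + 1225 - 1645\right) + 2 \cdot 9801} = \sqrt{-498 + 19602} = \sqrt{19104} = 4 \sqrt{1194}$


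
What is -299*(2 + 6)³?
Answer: -153088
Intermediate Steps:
-299*(2 + 6)³ = -299*8³ = -299*512 = -153088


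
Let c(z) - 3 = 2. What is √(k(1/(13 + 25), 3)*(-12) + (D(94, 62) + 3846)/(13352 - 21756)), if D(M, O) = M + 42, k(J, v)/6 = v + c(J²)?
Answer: I*√84121366/382 ≈ 24.01*I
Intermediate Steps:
c(z) = 5 (c(z) = 3 + 2 = 5)
k(J, v) = 30 + 6*v (k(J, v) = 6*(v + 5) = 6*(5 + v) = 30 + 6*v)
D(M, O) = 42 + M
√(k(1/(13 + 25), 3)*(-12) + (D(94, 62) + 3846)/(13352 - 21756)) = √((30 + 6*3)*(-12) + ((42 + 94) + 3846)/(13352 - 21756)) = √((30 + 18)*(-12) + (136 + 3846)/(-8404)) = √(48*(-12) + 3982*(-1/8404)) = √(-576 - 181/382) = √(-220213/382) = I*√84121366/382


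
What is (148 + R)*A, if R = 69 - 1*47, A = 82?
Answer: 13940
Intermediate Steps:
R = 22 (R = 69 - 47 = 22)
(148 + R)*A = (148 + 22)*82 = 170*82 = 13940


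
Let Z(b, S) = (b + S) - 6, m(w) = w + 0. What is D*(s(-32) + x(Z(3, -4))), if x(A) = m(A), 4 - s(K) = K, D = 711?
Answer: 20619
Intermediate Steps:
s(K) = 4 - K
m(w) = w
Z(b, S) = -6 + S + b (Z(b, S) = (S + b) - 6 = -6 + S + b)
x(A) = A
D*(s(-32) + x(Z(3, -4))) = 711*((4 - 1*(-32)) + (-6 - 4 + 3)) = 711*((4 + 32) - 7) = 711*(36 - 7) = 711*29 = 20619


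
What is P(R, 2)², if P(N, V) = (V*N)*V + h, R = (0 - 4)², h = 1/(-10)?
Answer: 408321/100 ≈ 4083.2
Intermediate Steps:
h = -⅒ (h = 1*(-⅒) = -⅒ ≈ -0.10000)
R = 16 (R = (-4)² = 16)
P(N, V) = -⅒ + N*V² (P(N, V) = (V*N)*V - ⅒ = (N*V)*V - ⅒ = N*V² - ⅒ = -⅒ + N*V²)
P(R, 2)² = (-⅒ + 16*2²)² = (-⅒ + 16*4)² = (-⅒ + 64)² = (639/10)² = 408321/100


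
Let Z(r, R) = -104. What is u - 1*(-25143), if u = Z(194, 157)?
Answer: 25039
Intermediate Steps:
u = -104
u - 1*(-25143) = -104 - 1*(-25143) = -104 + 25143 = 25039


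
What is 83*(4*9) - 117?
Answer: 2871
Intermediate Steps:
83*(4*9) - 117 = 83*36 - 117 = 2988 - 117 = 2871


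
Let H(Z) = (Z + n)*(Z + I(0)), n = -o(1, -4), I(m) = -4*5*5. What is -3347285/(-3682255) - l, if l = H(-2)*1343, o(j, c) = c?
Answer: 201767622829/736451 ≈ 2.7397e+5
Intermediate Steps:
I(m) = -100 (I(m) = -20*5 = -100)
n = 4 (n = -1*(-4) = 4)
H(Z) = (-100 + Z)*(4 + Z) (H(Z) = (Z + 4)*(Z - 100) = (4 + Z)*(-100 + Z) = (-100 + Z)*(4 + Z))
l = -273972 (l = (-400 + (-2)**2 - 96*(-2))*1343 = (-400 + 4 + 192)*1343 = -204*1343 = -273972)
-3347285/(-3682255) - l = -3347285/(-3682255) - 1*(-273972) = -3347285*(-1/3682255) + 273972 = 669457/736451 + 273972 = 201767622829/736451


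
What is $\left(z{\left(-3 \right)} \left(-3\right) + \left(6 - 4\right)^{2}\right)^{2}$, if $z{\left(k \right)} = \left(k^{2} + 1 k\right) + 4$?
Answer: $676$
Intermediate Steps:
$z{\left(k \right)} = 4 + k + k^{2}$ ($z{\left(k \right)} = \left(k^{2} + k\right) + 4 = \left(k + k^{2}\right) + 4 = 4 + k + k^{2}$)
$\left(z{\left(-3 \right)} \left(-3\right) + \left(6 - 4\right)^{2}\right)^{2} = \left(\left(4 - 3 + \left(-3\right)^{2}\right) \left(-3\right) + \left(6 - 4\right)^{2}\right)^{2} = \left(\left(4 - 3 + 9\right) \left(-3\right) + 2^{2}\right)^{2} = \left(10 \left(-3\right) + 4\right)^{2} = \left(-30 + 4\right)^{2} = \left(-26\right)^{2} = 676$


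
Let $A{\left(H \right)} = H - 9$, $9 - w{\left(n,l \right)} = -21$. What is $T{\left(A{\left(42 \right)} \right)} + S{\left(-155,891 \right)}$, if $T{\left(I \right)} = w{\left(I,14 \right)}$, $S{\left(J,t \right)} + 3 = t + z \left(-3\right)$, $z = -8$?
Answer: $942$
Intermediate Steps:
$w{\left(n,l \right)} = 30$ ($w{\left(n,l \right)} = 9 - -21 = 9 + 21 = 30$)
$A{\left(H \right)} = -9 + H$ ($A{\left(H \right)} = H - 9 = -9 + H$)
$S{\left(J,t \right)} = 21 + t$ ($S{\left(J,t \right)} = -3 + \left(t - -24\right) = -3 + \left(t + 24\right) = -3 + \left(24 + t\right) = 21 + t$)
$T{\left(I \right)} = 30$
$T{\left(A{\left(42 \right)} \right)} + S{\left(-155,891 \right)} = 30 + \left(21 + 891\right) = 30 + 912 = 942$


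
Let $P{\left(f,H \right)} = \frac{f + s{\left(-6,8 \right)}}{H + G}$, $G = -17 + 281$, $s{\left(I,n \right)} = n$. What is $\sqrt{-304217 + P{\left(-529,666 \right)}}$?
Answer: $\frac{i \sqrt{263117767830}}{930} \approx 551.56 i$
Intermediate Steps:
$G = 264$
$P{\left(f,H \right)} = \frac{8 + f}{264 + H}$ ($P{\left(f,H \right)} = \frac{f + 8}{H + 264} = \frac{8 + f}{264 + H}$)
$\sqrt{-304217 + P{\left(-529,666 \right)}} = \sqrt{-304217 + \frac{8 - 529}{264 + 666}} = \sqrt{-304217 + \frac{1}{930} \left(-521\right)} = \sqrt{-304217 - \frac{521}{930}} = \sqrt{- \frac{282922331}{930}} = \frac{i \sqrt{263117767830}}{930}$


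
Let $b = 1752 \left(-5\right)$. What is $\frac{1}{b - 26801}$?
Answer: $- \frac{1}{35561} \approx -2.8121 \cdot 10^{-5}$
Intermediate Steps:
$b = -8760$
$\frac{1}{b - 26801} = \frac{1}{-8760 - 26801} = \frac{1}{-35561} = - \frac{1}{35561}$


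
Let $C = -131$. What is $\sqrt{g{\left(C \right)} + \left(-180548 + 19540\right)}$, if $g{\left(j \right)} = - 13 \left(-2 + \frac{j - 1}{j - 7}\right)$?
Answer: $\frac{2 i \sqrt{21291514}}{23} \approx 401.24 i$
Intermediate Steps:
$g{\left(j \right)} = 26 - \frac{13 \left(-1 + j\right)}{-7 + j}$ ($g{\left(j \right)} = - 13 \left(-2 + \frac{-1 + j}{-7 + j}\right) = 26 - \frac{13 \left(-1 + j\right)}{-7 + j}$)
$\sqrt{g{\left(C \right)} + \left(-180548 + 19540\right)} = \sqrt{\frac{13 \left(-13 - 131\right)}{-7 - 131} + \left(-180548 + 19540\right)} = \sqrt{13 \frac{1}{-138} \left(-144\right) - 161008} = \sqrt{13 \left(- \frac{1}{138}\right) \left(-144\right) - 161008} = \sqrt{\frac{312}{23} - 161008} = \sqrt{- \frac{3702872}{23}} = \frac{2 i \sqrt{21291514}}{23}$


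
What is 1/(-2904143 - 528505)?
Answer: -1/3432648 ≈ -2.9132e-7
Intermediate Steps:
1/(-2904143 - 528505) = 1/(-3432648) = -1/3432648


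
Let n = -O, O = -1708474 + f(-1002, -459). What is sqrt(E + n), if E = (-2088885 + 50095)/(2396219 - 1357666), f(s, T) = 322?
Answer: sqrt(1842397534789040098)/1038553 ≈ 1307.0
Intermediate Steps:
O = -1708152 (O = -1708474 + 322 = -1708152)
E = -2038790/1038553 ≈ -1.9631
n = 1708152 (n = -1*(-1708152) = 1708152)
sqrt(E + n) = sqrt(-2038790/1038553 + 1708152) = sqrt(1774004345266/1038553) = sqrt(1842397534789040098)/1038553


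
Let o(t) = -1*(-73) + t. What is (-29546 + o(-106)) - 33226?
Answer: -62805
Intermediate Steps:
o(t) = 73 + t
(-29546 + o(-106)) - 33226 = (-29546 + (73 - 106)) - 33226 = (-29546 - 33) - 33226 = -29579 - 33226 = -62805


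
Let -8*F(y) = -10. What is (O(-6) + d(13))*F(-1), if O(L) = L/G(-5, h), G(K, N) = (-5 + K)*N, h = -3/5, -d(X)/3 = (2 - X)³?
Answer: 4990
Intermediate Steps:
d(X) = -3*(2 - X)³
F(y) = 5/4 (F(y) = -⅛*(-10) = 5/4)
h = -⅗ (h = -3*⅕ = -⅗ ≈ -0.60000)
G(K, N) = N*(-5 + K)
O(L) = L/6 (O(L) = L/((-3*(-5 - 5)/5)) = L/((-⅗*(-10))) = L/6)
(O(-6) + d(13))*F(-1) = ((⅙)*(-6) + 3*(-2 + 13)³)*(5/4) = (-1 + 3*11³)*(5/4) = (-1 + 3*1331)*(5/4) = (-1 + 3993)*(5/4) = 3992*(5/4) = 4990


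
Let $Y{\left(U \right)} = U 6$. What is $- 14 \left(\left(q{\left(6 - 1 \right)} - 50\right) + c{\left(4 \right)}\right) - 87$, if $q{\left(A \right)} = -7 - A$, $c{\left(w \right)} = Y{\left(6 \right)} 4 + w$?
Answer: $-1291$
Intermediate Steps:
$Y{\left(U \right)} = 6 U$
$c{\left(w \right)} = 144 + w$ ($c{\left(w \right)} = 6 \cdot 6 \cdot 4 + w = 36 \cdot 4 + w = 144 + w$)
$- 14 \left(\left(q{\left(6 - 1 \right)} - 50\right) + c{\left(4 \right)}\right) - 87 = - 14 \left(\left(\left(-7 - \left(6 - 1\right)\right) - 50\right) + \left(144 + 4\right)\right) - 87 = - 14 \left(\left(\left(-7 - 5\right) - 50\right) + 148\right) - 87 = - 14 \left(\left(-12 - 50\right) + 148\right) - 87 = - 14 \left(-62 + 148\right) - 87 = \left(-14\right) 86 - 87 = -1204 - 87 = -1291$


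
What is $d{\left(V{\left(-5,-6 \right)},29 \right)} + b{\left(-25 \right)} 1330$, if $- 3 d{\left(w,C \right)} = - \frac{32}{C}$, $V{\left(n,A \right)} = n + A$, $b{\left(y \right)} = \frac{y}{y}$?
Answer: $\frac{115742}{87} \approx 1330.4$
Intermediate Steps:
$b{\left(y \right)} = 1$
$V{\left(n,A \right)} = A + n$
$d{\left(w,C \right)} = \frac{32}{3 C}$ ($d{\left(w,C \right)} = - \frac{\left(-32\right) \frac{1}{C}}{3} = \frac{32}{3 C}$)
$d{\left(V{\left(-5,-6 \right)},29 \right)} + b{\left(-25 \right)} 1330 = \frac{32}{3 \cdot 29} + 1 \cdot 1330 = \frac{32}{3} \cdot \frac{1}{29} + 1330 = \frac{32}{87} + 1330 = \frac{115742}{87}$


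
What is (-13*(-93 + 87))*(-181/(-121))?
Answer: 14118/121 ≈ 116.68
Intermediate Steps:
(-13*(-93 + 87))*(-181/(-121)) = (-13*(-6))*(-181*(-1/121)) = 78*(181/121) = 14118/121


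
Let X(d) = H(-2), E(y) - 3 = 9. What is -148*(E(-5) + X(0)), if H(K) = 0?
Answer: -1776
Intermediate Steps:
E(y) = 12 (E(y) = 3 + 9 = 12)
X(d) = 0
-148*(E(-5) + X(0)) = -148*(12 + 0) = -148*12 = -1776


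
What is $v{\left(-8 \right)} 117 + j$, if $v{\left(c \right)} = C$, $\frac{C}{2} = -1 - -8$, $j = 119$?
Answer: $1757$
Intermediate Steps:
$C = 14$ ($C = 2 \left(-1 - -8\right) = 2 \left(-1 + 8\right) = 2 \cdot 7 = 14$)
$v{\left(c \right)} = 14$
$v{\left(-8 \right)} 117 + j = 14 \cdot 117 + 119 = 1638 + 119 = 1757$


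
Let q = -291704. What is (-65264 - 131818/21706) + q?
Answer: -3874239613/10853 ≈ -3.5697e+5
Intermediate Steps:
(-65264 - 131818/21706) + q = (-65264 - 131818/21706) - 291704 = (-65264 - 131818*1/21706) - 291704 = (-65264 - 65909/10853) - 291704 = -708376101/10853 - 291704 = -3874239613/10853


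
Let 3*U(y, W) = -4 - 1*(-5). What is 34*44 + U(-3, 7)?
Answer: 4489/3 ≈ 1496.3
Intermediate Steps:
U(y, W) = ⅓ (U(y, W) = (-4 - 1*(-5))/3 = (-4 + 5)/3 = (⅓)*1 = ⅓)
34*44 + U(-3, 7) = 34*44 + ⅓ = 1496 + ⅓ = 4489/3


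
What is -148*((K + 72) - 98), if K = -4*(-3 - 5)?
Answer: -888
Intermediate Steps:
K = 32 (K = -4*(-8) = 32)
-148*((K + 72) - 98) = -148*((32 + 72) - 98) = -148*(104 - 98) = -148*6 = -888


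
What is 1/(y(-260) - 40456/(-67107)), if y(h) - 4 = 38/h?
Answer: 8723910/38879887 ≈ 0.22438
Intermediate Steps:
y(h) = 4 + 38/h
1/(y(-260) - 40456/(-67107)) = 1/((4 + 38/(-260)) - 40456/(-67107)) = 1/((4 + 38*(-1/260)) - 40456*(-1/67107)) = 1/((4 - 19/130) + 40456/67107) = 1/(501/130 + 40456/67107) = 1/(38879887/8723910) = 8723910/38879887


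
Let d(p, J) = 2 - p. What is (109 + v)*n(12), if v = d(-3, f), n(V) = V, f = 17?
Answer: 1368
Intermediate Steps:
v = 5 (v = 2 - 1*(-3) = 2 + 3 = 5)
(109 + v)*n(12) = (109 + 5)*12 = 114*12 = 1368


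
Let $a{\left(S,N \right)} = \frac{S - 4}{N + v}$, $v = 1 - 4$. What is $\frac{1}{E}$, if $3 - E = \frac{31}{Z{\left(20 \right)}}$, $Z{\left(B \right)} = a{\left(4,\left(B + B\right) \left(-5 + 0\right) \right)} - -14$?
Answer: $\frac{14}{11} \approx 1.2727$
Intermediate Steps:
$v = -3$ ($v = 1 - 4 = -3$)
$a{\left(S,N \right)} = \frac{-4 + S}{-3 + N}$ ($a{\left(S,N \right)} = \frac{S - 4}{N - 3} = \frac{-4 + S}{-3 + N}$)
$Z{\left(B \right)} = 14$ ($Z{\left(B \right)} = \frac{-4 + 4}{-3 + \left(B + B\right) \left(-5 + 0\right)} - -14 = \frac{1}{-3 + 2 B \left(-5\right)} 0 + 14 = \frac{1}{-3 - 10 B} 0 + 14 = 0 + 14 = 14$)
$E = \frac{11}{14}$ ($E = 3 - \frac{31}{14} = \frac{11}{14} \approx 0.78571$)
$\frac{1}{E} = \frac{1}{\frac{11}{14}} = \frac{14}{11}$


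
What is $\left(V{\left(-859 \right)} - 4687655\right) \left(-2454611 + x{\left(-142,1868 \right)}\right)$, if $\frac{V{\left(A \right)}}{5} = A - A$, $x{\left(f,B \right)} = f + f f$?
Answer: $11412513298795$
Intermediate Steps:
$x{\left(f,B \right)} = f + f^{2}$
$V{\left(A \right)} = 0$ ($V{\left(A \right)} = 5 \left(A - A\right) = 5 \cdot 0 = 0$)
$\left(V{\left(-859 \right)} - 4687655\right) \left(-2454611 + x{\left(-142,1868 \right)}\right) = \left(0 - 4687655\right) \left(-2454611 - 142 \left(1 - 142\right)\right) = - 4687655 \left(-2454611 - -20022\right) = - 4687655 \left(-2454611 + 20022\right) = \left(-4687655\right) \left(-2434589\right) = 11412513298795$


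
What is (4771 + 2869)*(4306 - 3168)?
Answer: 8694320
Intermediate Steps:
(4771 + 2869)*(4306 - 3168) = 7640*1138 = 8694320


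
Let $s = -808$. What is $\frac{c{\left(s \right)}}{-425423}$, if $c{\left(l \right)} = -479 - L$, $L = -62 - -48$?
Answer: $\frac{465}{425423} \approx 0.001093$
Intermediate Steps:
$L = -14$ ($L = -62 + 48 = -14$)
$c{\left(l \right)} = -465$ ($c{\left(l \right)} = -479 - -14 = -479 + 14 = -465$)
$\frac{c{\left(s \right)}}{-425423} = - \frac{465}{-425423} = \left(-465\right) \left(- \frac{1}{425423}\right) = \frac{465}{425423}$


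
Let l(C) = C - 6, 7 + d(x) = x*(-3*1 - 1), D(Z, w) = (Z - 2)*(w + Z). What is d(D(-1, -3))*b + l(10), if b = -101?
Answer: 5559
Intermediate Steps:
D(Z, w) = (-2 + Z)*(Z + w)
d(x) = -7 - 4*x (d(x) = -7 + x*(-3*1 - 1) = -7 + x*(-3 - 1) = -7 + x*(-4) = -7 - 4*x)
l(C) = -6 + C
d(D(-1, -3))*b + l(10) = (-7 - 4*((-1)² - 2*(-1) - 2*(-3) - 1*(-3)))*(-101) + (-6 + 10) = (-7 - 4*(1 + 2 + 6 + 3))*(-101) + 4 = (-7 - 4*12)*(-101) + 4 = (-7 - 48)*(-101) + 4 = -55*(-101) + 4 = 5555 + 4 = 5559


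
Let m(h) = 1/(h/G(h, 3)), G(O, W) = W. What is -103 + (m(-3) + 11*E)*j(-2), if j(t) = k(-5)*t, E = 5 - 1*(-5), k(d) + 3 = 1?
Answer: 333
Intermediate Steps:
k(d) = -2 (k(d) = -3 + 1 = -2)
m(h) = 3/h (m(h) = 1/(h/3) = 1*(3/h) = 3/h)
E = 10 (E = 5 + 5 = 10)
j(t) = -2*t
-103 + (m(-3) + 11*E)*j(-2) = -103 + (3/(-3) + 11*10)*(-2*(-2)) = -103 + (3*(-1/3) + 110)*4 = -103 + (-1 + 110)*4 = -103 + 109*4 = -103 + 436 = 333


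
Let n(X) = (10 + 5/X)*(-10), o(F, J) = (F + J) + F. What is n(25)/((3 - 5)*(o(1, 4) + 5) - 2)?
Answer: 17/4 ≈ 4.2500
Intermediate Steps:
o(F, J) = J + 2*F
n(X) = -100 - 50/X
n(25)/((3 - 5)*(o(1, 4) + 5) - 2) = (-100 - 50/25)/((3 - 5)*((4 + 2*1) + 5) - 2) = (-100 - 50*1/25)/(-2*((4 + 2) + 5) - 2) = (-100 - 2)/(-2*(6 + 5) - 2) = -102/(-2*11 - 2) = -102/(-22 - 2) = -102/(-24) = -102*(-1/24) = 17/4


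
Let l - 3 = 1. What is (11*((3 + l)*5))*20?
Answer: 7700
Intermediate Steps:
l = 4 (l = 3 + 1 = 4)
(11*((3 + l)*5))*20 = (11*((3 + 4)*5))*20 = (11*(7*5))*20 = (11*35)*20 = 385*20 = 7700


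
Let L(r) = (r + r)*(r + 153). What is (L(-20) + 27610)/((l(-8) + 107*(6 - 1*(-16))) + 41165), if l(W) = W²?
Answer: 22290/43583 ≈ 0.51144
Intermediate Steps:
L(r) = 2*r*(153 + r) (L(r) = (2*r)*(153 + r) = 2*r*(153 + r))
(L(-20) + 27610)/((l(-8) + 107*(6 - 1*(-16))) + 41165) = (2*(-20)*(153 - 20) + 27610)/(((-8)² + 107*(6 - 1*(-16))) + 41165) = (2*(-20)*133 + 27610)/((64 + 107*(6 + 16)) + 41165) = (-5320 + 27610)/((64 + 107*22) + 41165) = 22290/((64 + 2354) + 41165) = 22290/(2418 + 41165) = 22290/43583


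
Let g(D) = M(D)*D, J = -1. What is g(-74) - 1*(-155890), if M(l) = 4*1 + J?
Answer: 155668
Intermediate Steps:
M(l) = 3 (M(l) = 4*1 - 1 = 4 - 1 = 3)
g(D) = 3*D
g(-74) - 1*(-155890) = 3*(-74) - 1*(-155890) = -222 + 155890 = 155668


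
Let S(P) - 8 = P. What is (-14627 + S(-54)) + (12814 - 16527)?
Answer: -18386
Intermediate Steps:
S(P) = 8 + P
(-14627 + S(-54)) + (12814 - 16527) = (-14627 + (8 - 54)) + (12814 - 16527) = (-14627 - 46) - 3713 = -14673 - 3713 = -18386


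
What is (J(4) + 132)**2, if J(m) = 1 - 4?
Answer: 16641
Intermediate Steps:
J(m) = -3
(J(4) + 132)**2 = (-3 + 132)**2 = 129**2 = 16641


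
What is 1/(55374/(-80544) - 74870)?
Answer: -16/1197931 ≈ -1.3356e-5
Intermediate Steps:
1/(55374/(-80544) - 74870) = 1/(55374*(-1/80544) - 74870) = 1/(-11/16 - 74870) = 1/(-1197931/16) = -16/1197931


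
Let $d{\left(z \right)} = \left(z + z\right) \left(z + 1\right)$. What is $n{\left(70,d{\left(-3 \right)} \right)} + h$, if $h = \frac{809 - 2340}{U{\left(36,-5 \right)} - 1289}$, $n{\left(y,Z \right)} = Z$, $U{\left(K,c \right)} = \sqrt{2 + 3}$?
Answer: $\frac{21911651}{1661516} + \frac{1531 \sqrt{5}}{1661516} \approx 13.19$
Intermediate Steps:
$U{\left(K,c \right)} = \sqrt{5}$
$d{\left(z \right)} = 2 z \left(1 + z\right)$
$h = - \frac{1531}{-1289 + \sqrt{5}}$ ($h = \frac{809 - 2340}{\sqrt{5} - 1289} = - \frac{1531}{-1289 + \sqrt{5}} \approx 1.1898$)
$n{\left(70,d{\left(-3 \right)} \right)} + h = 2 \left(-3\right) \left(1 - 3\right) + \left(\frac{1973459}{1661516} + \frac{1531 \sqrt{5}}{1661516}\right) = 2 \left(-3\right) \left(-2\right) + \left(\frac{1973459}{1661516} + \frac{1531 \sqrt{5}}{1661516}\right) = 12 + \left(\frac{1973459}{1661516} + \frac{1531 \sqrt{5}}{1661516}\right) = \frac{21911651}{1661516} + \frac{1531 \sqrt{5}}{1661516}$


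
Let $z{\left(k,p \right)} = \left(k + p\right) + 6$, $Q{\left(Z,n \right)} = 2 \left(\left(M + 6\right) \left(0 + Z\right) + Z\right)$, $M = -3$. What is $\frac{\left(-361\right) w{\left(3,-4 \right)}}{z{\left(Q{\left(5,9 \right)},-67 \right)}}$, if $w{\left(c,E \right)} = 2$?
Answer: $\frac{722}{21} \approx 34.381$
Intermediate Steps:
$Q{\left(Z,n \right)} = 8 Z$ ($Q{\left(Z,n \right)} = 2 \left(\left(-3 + 6\right) \left(0 + Z\right) + Z\right) = 2 \left(3 Z + Z\right) = 2 \cdot 4 Z = 8 Z$)
$z{\left(k,p \right)} = 6 + k + p$
$\frac{\left(-361\right) w{\left(3,-4 \right)}}{z{\left(Q{\left(5,9 \right)},-67 \right)}} = \frac{\left(-361\right) 2}{6 + 8 \cdot 5 - 67} = - \frac{722}{6 + 40 - 67} = - \frac{722}{-21} = \left(-722\right) \left(- \frac{1}{21}\right) = \frac{722}{21}$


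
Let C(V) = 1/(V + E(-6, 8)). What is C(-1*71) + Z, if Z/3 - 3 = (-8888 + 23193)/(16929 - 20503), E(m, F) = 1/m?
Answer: -4611267/1526098 ≈ -3.0216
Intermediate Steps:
C(V) = 1/(-⅙ + V) (C(V) = 1/(V + 1/(-6)) = 1/(V - ⅙) = 1/(-⅙ + V))
Z = -10749/3574 (Z = 9 + 3*((-8888 + 23193)/(16929 - 20503)) = 9 + 3*(14305/(-3574)) = 9 + 3*(14305*(-1/3574)) = 9 + 3*(-14305/3574) = 9 - 42915/3574 = -10749/3574 ≈ -3.0076)
C(-1*71) + Z = 6/(-1 + 6*(-1*71)) - 10749/3574 = 6/(-1 + 6*(-71)) - 10749/3574 = 6/(-1 - 426) - 10749/3574 = 6/(-427) - 10749/3574 = 6*(-1/427) - 10749/3574 = -6/427 - 10749/3574 = -4611267/1526098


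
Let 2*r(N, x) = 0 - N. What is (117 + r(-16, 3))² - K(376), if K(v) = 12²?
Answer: 15481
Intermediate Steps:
r(N, x) = -N/2 (r(N, x) = (0 - N)/2 = (-N)/2 = -N/2)
K(v) = 144
(117 + r(-16, 3))² - K(376) = (117 - ½*(-16))² - 1*144 = (117 + 8)² - 144 = 125² - 144 = 15625 - 144 = 15481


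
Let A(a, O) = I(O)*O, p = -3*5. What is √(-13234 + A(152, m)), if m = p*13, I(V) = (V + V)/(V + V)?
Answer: I*√13429 ≈ 115.88*I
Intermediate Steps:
p = -15
I(V) = 1 (I(V) = (2*V)/((2*V)) = (2*V)*(1/(2*V)) = 1)
m = -195 (m = -15*13 = -195)
A(a, O) = O (A(a, O) = 1*O = O)
√(-13234 + A(152, m)) = √(-13234 - 195) = √(-13429) = I*√13429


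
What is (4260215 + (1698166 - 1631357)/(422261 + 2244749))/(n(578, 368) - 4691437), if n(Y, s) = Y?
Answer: -11362036073959/12510567861590 ≈ -0.90820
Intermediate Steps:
(4260215 + (1698166 - 1631357)/(422261 + 2244749))/(n(578, 368) - 4691437) = (4260215 + (1698166 - 1631357)/(422261 + 2244749))/(578 - 4691437) = (4260215 + 66809/2667010)/(-4690859) = (4260215 + 66809*(1/2667010))*(-1/4690859) = (4260215 + 66809/2667010)*(-1/4690859) = (11362036073959/2667010)*(-1/4690859) = -11362036073959/12510567861590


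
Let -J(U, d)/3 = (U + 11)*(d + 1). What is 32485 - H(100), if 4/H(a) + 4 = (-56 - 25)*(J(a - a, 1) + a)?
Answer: 44796817/1379 ≈ 32485.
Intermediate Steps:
J(U, d) = -3*(1 + d)*(11 + U) (J(U, d) = -3*(U + 11)*(d + 1) = -3*(11 + U)*(1 + d) = -3*(1 + d)*(11 + U))
H(a) = 4/(5342 - 81*a) (H(a) = 4/(-4 + (-56 - 25)*((-33 - 33*1 - 3*(a - a) - 3*(a - a)*1) + a)) = 4/(-4 - 81*((-33 - 33 - 3*0 - 3*0*1) + a)) = 4/(-4 - 81*((-33 - 33 + 0 + 0) + a)) = 4/(-4 - 81*(-66 + a)) = 4/(-4 + (5346 - 81*a)) = 4/(5342 - 81*a))
32485 - H(100) = 32485 - (-4)/(-5342 + 81*100) = 32485 - (-4)/(-5342 + 8100) = 32485 - (-4)/2758 = 32485 - 1*(-2/1379) = 32485 + 2/1379 = 44796817/1379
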